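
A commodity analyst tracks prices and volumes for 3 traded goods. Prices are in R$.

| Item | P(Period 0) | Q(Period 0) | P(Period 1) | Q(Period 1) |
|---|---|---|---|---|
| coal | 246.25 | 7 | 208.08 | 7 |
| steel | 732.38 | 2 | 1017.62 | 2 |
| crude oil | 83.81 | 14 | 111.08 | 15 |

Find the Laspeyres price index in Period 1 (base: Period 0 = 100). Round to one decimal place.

Laspeyres price index uses base-period quantities as weights.
ΣP(Period 1)·Q(Period 0) = 208.08×7 + 1017.62×2 + 111.08×14 = 1456.56 + 2035.24 + 1555.12 = 5046.92
ΣP(Period 0)·Q(Period 0) = 246.25×7 + 732.38×2 + 83.81×14 = 1723.75 + 1464.76 + 1173.34 = 4361.85
Index = 5046.92 / 4361.85 × 100 = 115.7060

115.7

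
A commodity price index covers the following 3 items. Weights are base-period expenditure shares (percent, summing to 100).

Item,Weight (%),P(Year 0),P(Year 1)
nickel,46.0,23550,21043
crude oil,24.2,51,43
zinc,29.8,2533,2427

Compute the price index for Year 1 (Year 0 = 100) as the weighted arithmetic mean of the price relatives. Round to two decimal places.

90.06

nickel: 46.0 × (21043/23550) = 46.0 × 0.893546 = 41.1031
crude oil: 24.2 × (43/51) = 24.2 × 0.843137 = 20.4039
zinc: 29.8 × (2427/2533) = 29.8 × 0.958152 = 28.5529
Index = Σ wᵢ·(p₁ᵢ/p₀ᵢ) = 41.1031 + 20.4039 + 28.5529 = 90.0600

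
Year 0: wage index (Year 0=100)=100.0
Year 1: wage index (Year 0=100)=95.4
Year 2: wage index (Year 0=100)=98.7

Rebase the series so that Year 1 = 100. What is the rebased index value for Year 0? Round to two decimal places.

104.82

Rebased(Year 0) = 100.0 / 95.4 × 100 = 104.8218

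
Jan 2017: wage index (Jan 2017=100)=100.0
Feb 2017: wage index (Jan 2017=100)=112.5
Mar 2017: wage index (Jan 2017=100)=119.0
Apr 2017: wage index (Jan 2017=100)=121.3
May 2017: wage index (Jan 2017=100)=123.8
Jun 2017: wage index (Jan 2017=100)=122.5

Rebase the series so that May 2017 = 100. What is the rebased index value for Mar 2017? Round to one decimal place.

96.1

Rebased(Mar 2017) = 119.0 / 123.8 × 100 = 96.1228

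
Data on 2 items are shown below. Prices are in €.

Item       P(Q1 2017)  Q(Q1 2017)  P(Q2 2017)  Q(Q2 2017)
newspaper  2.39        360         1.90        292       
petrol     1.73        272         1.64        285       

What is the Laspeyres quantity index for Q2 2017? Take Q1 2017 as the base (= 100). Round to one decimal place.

Laspeyres quantity index uses base-period prices as weights.
ΣP(Q1 2017)·Q(Q2 2017) = 2.39×292 + 1.73×285 = 697.88 + 493.05 = 1190.93
ΣP(Q1 2017)·Q(Q1 2017) = 2.39×360 + 1.73×272 = 860.4 + 470.56 = 1330.96
Index = 1190.93 / 1330.96 × 100 = 89.4790

89.5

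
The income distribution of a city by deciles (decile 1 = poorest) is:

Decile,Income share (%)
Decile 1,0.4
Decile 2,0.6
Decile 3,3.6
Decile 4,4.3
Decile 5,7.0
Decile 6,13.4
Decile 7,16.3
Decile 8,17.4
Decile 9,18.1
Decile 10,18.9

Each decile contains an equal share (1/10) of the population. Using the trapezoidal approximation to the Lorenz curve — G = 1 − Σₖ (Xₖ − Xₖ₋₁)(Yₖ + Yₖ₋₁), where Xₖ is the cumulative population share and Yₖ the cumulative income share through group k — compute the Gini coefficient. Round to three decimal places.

Cumulative income shares Yₖ: 0.0040, 0.0100, 0.0460, 0.0890, 0.1590, 0.2930, 0.4560, 0.6300, 0.8110, 1.0000
Σ (Xₖ−Xₖ₋₁)(Yₖ+Yₖ₋₁) = (1/10)(0.0040+0.0000) + (1/10)(0.0100+0.0040) + (1/10)(0.0460+0.0100) + (1/10)(0.0890+0.0460) + (1/10)(0.1590+0.0890) + (1/10)(0.2930+0.1590) + (1/10)(0.4560+0.2930) + (1/10)(0.6300+0.4560) + (1/10)(0.8110+0.6300) + (1/10)(1.0000+0.8110)
  = 0.0004 + 0.0014 + 0.0056 + 0.0135 + 0.0248 + 0.0452 + 0.0749 + 0.1086 + 0.1441 + 0.1811 = 0.5996
G = 1 − 0.5996 = 0.4004

0.400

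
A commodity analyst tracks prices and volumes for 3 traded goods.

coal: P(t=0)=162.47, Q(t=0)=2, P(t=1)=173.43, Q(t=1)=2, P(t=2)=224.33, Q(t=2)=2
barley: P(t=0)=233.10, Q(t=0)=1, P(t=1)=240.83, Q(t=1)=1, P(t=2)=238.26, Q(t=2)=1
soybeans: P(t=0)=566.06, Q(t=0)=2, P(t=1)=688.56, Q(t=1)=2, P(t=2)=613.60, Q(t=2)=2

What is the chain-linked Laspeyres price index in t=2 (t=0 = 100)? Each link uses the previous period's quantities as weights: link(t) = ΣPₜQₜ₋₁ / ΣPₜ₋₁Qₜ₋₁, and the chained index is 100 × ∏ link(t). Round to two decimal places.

113.25

Link t=0→t=1:
ΣP(t=1)Q(t=0) = 173.43×2 + 240.83×1 + 688.56×2 = 346.86 + 240.83 + 1377.12 = 1964.81
ΣP(t=0)Q(t=0) = 162.47×2 + 233.10×1 + 566.06×2 = 324.94 + 233.1 + 1132.12 = 1690.16
link = 1964.81/1690.16 = 1.162499
Link t=1→t=2:
ΣP(t=2)Q(t=1) = 224.33×2 + 238.26×1 + 613.60×2 = 448.66 + 238.26 + 1227.2 = 1914.12
ΣP(t=1)Q(t=1) = 173.43×2 + 240.83×1 + 688.56×2 = 346.86 + 240.83 + 1377.12 = 1964.81
link = 1914.12/1964.81 = 0.974201
Chained index = 100 × 1.162499 × 0.974201 = 113.2508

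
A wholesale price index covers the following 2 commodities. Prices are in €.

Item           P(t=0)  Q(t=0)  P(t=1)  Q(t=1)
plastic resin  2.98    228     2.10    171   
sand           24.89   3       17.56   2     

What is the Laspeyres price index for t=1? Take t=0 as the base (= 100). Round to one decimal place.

Laspeyres price index uses base-period quantities as weights.
ΣP(t=1)·Q(t=0) = 2.10×228 + 17.56×3 = 478.8 + 52.68 = 531.48
ΣP(t=0)·Q(t=0) = 2.98×228 + 24.89×3 = 679.44 + 74.67 = 754.11
Index = 531.48 / 754.11 × 100 = 70.4778

70.5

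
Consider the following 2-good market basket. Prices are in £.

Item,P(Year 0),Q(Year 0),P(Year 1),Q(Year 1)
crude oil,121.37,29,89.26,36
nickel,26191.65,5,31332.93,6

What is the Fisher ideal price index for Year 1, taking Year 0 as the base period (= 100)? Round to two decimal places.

118.40

Laspeyres component (base-period weights):
ΣP(Year 1)Q(Year 0) = 89.26×29 + 31332.93×5 = 2588.54 + 156664.65 = 159253.19
ΣP(Year 0)Q(Year 0) = 121.37×29 + 26191.65×5 = 3519.73 + 130958.25 = 134477.98
L = 159253.19 / 134477.98 × 100 = 118.4232
Paasche component (current-period weights):
ΣP(Year 1)Q(Year 1) = 89.26×36 + 31332.93×6 = 3213.36 + 187997.58 = 191210.94
ΣP(Year 0)Q(Year 1) = 121.37×36 + 26191.65×6 = 4369.32 + 157149.9 = 161519.22
P = 191210.94 / 161519.22 × 100 = 118.3828
Fisher = √(L × P) = √(118.4232 × 118.3828) = 118.4030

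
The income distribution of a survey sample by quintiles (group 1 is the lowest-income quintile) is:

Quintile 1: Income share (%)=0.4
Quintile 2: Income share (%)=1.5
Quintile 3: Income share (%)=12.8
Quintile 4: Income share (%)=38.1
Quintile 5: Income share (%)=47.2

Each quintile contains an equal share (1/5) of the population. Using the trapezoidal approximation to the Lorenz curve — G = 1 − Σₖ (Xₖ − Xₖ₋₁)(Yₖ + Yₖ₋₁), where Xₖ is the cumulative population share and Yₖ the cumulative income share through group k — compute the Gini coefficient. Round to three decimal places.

Cumulative income shares Yₖ: 0.0040, 0.0190, 0.1470, 0.5280, 1.0000
Σ (Xₖ−Xₖ₋₁)(Yₖ+Yₖ₋₁) = (1/5)(0.0040+0.0000) + (1/5)(0.0190+0.0040) + (1/5)(0.1470+0.0190) + (1/5)(0.5280+0.1470) + (1/5)(1.0000+0.5280)
  = 0.0008 + 0.0046 + 0.0332 + 0.1350 + 0.3056 = 0.4792
G = 1 − 0.4792 = 0.5208

0.521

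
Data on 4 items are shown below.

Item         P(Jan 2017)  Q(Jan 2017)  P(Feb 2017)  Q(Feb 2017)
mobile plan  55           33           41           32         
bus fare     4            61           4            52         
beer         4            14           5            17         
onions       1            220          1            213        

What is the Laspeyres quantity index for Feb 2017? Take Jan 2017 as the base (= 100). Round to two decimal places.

96.32

Laspeyres quantity index uses base-period prices as weights.
ΣP(Jan 2017)·Q(Feb 2017) = 55×32 + 4×52 + 4×17 + 1×213 = 1760 + 208 + 68 + 213 = 2249
ΣP(Jan 2017)·Q(Jan 2017) = 55×33 + 4×61 + 4×14 + 1×220 = 1815 + 244 + 56 + 220 = 2335
Index = 2249 / 2335 × 100 = 96.3169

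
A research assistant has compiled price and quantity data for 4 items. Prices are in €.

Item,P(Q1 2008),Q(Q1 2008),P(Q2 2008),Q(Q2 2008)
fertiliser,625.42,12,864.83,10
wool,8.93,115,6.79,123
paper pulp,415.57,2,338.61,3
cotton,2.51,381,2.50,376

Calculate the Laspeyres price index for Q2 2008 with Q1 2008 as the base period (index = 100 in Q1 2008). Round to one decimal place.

Laspeyres price index uses base-period quantities as weights.
ΣP(Q2 2008)·Q(Q1 2008) = 864.83×12 + 6.79×115 + 338.61×2 + 2.50×381 = 10377.96 + 780.85 + 677.22 + 952.5 = 12788.53
ΣP(Q1 2008)·Q(Q1 2008) = 625.42×12 + 8.93×115 + 415.57×2 + 2.51×381 = 7505.04 + 1026.95 + 831.14 + 956.31 = 10319.44
Index = 12788.53 / 10319.44 × 100 = 123.9266

123.9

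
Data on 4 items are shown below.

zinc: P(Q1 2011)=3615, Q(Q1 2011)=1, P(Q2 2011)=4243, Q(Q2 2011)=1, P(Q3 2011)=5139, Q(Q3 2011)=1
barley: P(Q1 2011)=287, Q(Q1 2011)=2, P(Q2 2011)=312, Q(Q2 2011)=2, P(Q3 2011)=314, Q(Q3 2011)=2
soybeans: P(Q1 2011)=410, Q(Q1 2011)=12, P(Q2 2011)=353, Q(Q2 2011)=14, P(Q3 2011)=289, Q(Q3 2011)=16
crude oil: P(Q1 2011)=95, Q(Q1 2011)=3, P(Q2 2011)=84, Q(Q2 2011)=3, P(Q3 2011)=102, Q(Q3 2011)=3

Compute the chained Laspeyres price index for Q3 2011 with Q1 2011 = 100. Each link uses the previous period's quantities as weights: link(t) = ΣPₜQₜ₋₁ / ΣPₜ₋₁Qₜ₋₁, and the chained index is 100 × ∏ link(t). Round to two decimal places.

100.16

Link Q1 2011→Q2 2011:
ΣP(Q2 2011)Q(Q1 2011) = 4243×1 + 312×2 + 353×12 + 84×3 = 4243 + 624 + 4236 + 252 = 9355
ΣP(Q1 2011)Q(Q1 2011) = 3615×1 + 287×2 + 410×12 + 95×3 = 3615 + 574 + 4920 + 285 = 9394
link = 9355/9394 = 0.995848
Link Q2 2011→Q3 2011:
ΣP(Q3 2011)Q(Q2 2011) = 5139×1 + 314×2 + 289×14 + 102×3 = 5139 + 628 + 4046 + 306 = 10119
ΣP(Q2 2011)Q(Q2 2011) = 4243×1 + 312×2 + 353×14 + 84×3 = 4243 + 624 + 4942 + 252 = 10061
link = 10119/10061 = 1.005765
Chained index = 100 × 0.995848 × 1.005765 = 100.1589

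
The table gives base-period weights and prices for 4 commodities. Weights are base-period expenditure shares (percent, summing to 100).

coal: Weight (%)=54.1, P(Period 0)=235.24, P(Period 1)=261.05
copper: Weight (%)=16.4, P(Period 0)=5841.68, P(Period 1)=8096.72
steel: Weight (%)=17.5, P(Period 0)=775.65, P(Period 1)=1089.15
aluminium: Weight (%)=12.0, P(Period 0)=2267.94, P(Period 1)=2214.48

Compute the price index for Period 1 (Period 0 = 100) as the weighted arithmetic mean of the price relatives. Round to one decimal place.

coal: 54.1 × (261.05/235.24) = 54.1 × 1.109718 = 60.0357
copper: 16.4 × (8096.72/5841.68) = 16.4 × 1.386026 = 22.7308
steel: 17.5 × (1089.15/775.65) = 17.5 × 1.404177 = 24.5731
aluminium: 12.0 × (2214.48/2267.94) = 12.0 × 0.976428 = 11.7171
Index = Σ wᵢ·(p₁ᵢ/p₀ᵢ) = 60.0357 + 22.7308 + 24.5731 + 11.7171 = 119.0568

119.1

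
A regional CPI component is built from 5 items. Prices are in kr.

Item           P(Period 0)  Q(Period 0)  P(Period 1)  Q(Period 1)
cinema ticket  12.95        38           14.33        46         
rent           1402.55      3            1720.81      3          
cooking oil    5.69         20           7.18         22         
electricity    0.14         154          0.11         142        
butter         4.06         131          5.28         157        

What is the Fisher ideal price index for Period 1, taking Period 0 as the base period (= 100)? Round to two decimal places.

Laspeyres component (base-period weights):
ΣP(Period 1)Q(Period 0) = 14.33×38 + 1720.81×3 + 7.18×20 + 0.11×154 + 5.28×131 = 544.54 + 5162.43 + 143.6 + 16.94 + 691.68 = 6559.19
ΣP(Period 0)Q(Period 0) = 12.95×38 + 1402.55×3 + 5.69×20 + 0.14×154 + 4.06×131 = 492.1 + 4207.65 + 113.8 + 21.56 + 531.86 = 5366.97
L = 6559.19 / 5366.97 × 100 = 122.2140
Paasche component (current-period weights):
ΣP(Period 1)Q(Period 1) = 14.33×46 + 1720.81×3 + 7.18×22 + 0.11×142 + 5.28×157 = 659.18 + 5162.43 + 157.96 + 15.62 + 828.96 = 6824.15
ΣP(Period 0)Q(Period 1) = 12.95×46 + 1402.55×3 + 5.69×22 + 0.14×142 + 4.06×157 = 595.7 + 4207.65 + 125.18 + 19.88 + 637.42 = 5585.83
P = 6824.15 / 5585.83 × 100 = 122.1690
Fisher = √(L × P) = √(122.2140 × 122.1690) = 122.1915

122.19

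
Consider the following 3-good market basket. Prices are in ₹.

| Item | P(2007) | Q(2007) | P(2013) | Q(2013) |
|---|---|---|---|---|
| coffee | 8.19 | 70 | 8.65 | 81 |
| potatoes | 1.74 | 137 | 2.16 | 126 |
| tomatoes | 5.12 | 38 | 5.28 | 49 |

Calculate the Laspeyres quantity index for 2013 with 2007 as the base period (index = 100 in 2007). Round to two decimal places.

112.65

Laspeyres quantity index uses base-period prices as weights.
ΣP(2007)·Q(2013) = 8.19×81 + 1.74×126 + 5.12×49 = 663.39 + 219.24 + 250.88 = 1133.51
ΣP(2007)·Q(2007) = 8.19×70 + 1.74×137 + 5.12×38 = 573.3 + 238.38 + 194.56 = 1006.24
Index = 1133.51 / 1006.24 × 100 = 112.6481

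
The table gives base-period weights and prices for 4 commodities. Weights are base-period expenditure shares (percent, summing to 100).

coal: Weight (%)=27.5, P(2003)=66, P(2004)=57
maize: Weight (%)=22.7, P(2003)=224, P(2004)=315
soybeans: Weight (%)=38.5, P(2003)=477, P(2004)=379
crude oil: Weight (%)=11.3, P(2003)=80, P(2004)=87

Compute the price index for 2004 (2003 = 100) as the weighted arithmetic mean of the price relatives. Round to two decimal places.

98.55

coal: 27.5 × (57/66) = 27.5 × 0.863636 = 23.7500
maize: 22.7 × (315/224) = 22.7 × 1.406250 = 31.9219
soybeans: 38.5 × (379/477) = 38.5 × 0.794549 = 30.5901
crude oil: 11.3 × (87/80) = 11.3 × 1.087500 = 12.2888
Index = Σ wᵢ·(p₁ᵢ/p₀ᵢ) = 23.7500 + 31.9219 + 30.5901 + 12.2888 = 98.5508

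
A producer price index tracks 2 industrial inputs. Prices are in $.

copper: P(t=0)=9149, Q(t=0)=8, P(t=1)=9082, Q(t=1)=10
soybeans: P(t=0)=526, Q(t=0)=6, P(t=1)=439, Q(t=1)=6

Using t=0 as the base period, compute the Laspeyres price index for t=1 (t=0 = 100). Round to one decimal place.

98.6

Laspeyres price index uses base-period quantities as weights.
ΣP(t=1)·Q(t=0) = 9082×8 + 439×6 = 72656 + 2634 = 75290
ΣP(t=0)·Q(t=0) = 9149×8 + 526×6 = 73192 + 3156 = 76348
Index = 75290 / 76348 × 100 = 98.6142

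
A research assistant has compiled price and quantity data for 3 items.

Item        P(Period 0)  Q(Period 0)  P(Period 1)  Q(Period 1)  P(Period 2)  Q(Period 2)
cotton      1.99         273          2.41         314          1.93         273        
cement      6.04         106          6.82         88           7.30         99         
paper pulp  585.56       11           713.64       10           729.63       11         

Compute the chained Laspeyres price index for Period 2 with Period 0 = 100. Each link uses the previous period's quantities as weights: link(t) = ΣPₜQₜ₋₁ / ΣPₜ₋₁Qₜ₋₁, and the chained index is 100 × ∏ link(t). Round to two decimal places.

121.80

Link Period 0→Period 1:
ΣP(Period 1)Q(Period 0) = 2.41×273 + 6.82×106 + 713.64×11 = 657.93 + 722.92 + 7850.04 = 9230.89
ΣP(Period 0)Q(Period 0) = 1.99×273 + 6.04×106 + 585.56×11 = 543.27 + 640.24 + 6441.16 = 7624.67
link = 9230.89/7624.67 = 1.210661
Link Period 1→Period 2:
ΣP(Period 2)Q(Period 1) = 1.93×314 + 7.30×88 + 729.63×10 = 606.02 + 642.4 + 7296.3 = 8544.72
ΣP(Period 1)Q(Period 1) = 2.41×314 + 6.82×88 + 713.64×10 = 756.74 + 600.16 + 7136.4 = 8493.3
link = 8544.72/8493.3 = 1.006054
Chained index = 100 × 1.210661 × 1.006054 = 121.7990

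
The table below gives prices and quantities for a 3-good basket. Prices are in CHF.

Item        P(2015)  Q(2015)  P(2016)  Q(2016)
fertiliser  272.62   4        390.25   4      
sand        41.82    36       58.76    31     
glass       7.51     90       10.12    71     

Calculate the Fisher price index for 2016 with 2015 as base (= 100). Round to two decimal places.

140.32

Laspeyres component (base-period weights):
ΣP(2016)Q(2015) = 390.25×4 + 58.76×36 + 10.12×90 = 1561 + 2115.36 + 910.8 = 4587.16
ΣP(2015)Q(2015) = 272.62×4 + 41.82×36 + 7.51×90 = 1090.48 + 1505.52 + 675.9 = 3271.9
L = 4587.16 / 3271.9 × 100 = 140.1987
Paasche component (current-period weights):
ΣP(2016)Q(2016) = 390.25×4 + 58.76×31 + 10.12×71 = 1561 + 1821.56 + 718.52 = 4101.08
ΣP(2015)Q(2016) = 272.62×4 + 41.82×31 + 7.51×71 = 1090.48 + 1296.42 + 533.21 = 2920.11
P = 4101.08 / 2920.11 × 100 = 140.4427
Fisher = √(L × P) = √(140.1987 × 140.4427) = 140.3206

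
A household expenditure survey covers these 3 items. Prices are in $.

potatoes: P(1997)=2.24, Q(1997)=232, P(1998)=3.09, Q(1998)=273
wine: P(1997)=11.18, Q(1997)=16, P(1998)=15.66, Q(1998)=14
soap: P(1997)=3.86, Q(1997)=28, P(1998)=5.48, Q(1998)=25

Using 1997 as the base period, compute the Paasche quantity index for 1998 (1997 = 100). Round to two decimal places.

107.04

Paasche quantity index uses current-period prices as weights.
ΣP(1998)·Q(1998) = 3.09×273 + 15.66×14 + 5.48×25 = 843.57 + 219.24 + 137 = 1199.81
ΣP(1998)·Q(1997) = 3.09×232 + 15.66×16 + 5.48×28 = 716.88 + 250.56 + 153.44 = 1120.88
Index = 1199.81 / 1120.88 × 100 = 107.0418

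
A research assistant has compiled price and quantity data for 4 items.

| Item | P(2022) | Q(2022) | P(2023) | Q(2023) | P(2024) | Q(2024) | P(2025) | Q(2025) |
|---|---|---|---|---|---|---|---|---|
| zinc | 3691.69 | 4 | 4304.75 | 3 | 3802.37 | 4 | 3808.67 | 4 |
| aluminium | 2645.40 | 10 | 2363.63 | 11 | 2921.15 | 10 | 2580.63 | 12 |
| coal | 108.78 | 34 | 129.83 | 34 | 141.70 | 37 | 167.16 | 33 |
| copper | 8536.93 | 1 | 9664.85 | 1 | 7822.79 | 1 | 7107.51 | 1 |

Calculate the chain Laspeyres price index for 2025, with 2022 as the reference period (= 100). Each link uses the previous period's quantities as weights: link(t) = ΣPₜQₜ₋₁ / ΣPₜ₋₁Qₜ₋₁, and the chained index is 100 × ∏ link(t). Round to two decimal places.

102.97

Link 2022→2023:
ΣP(2023)Q(2022) = 4304.75×4 + 2363.63×10 + 129.83×34 + 9664.85×1 = 17219 + 23636.3 + 4414.22 + 9664.85 = 54934.37
ΣP(2022)Q(2022) = 3691.69×4 + 2645.40×10 + 108.78×34 + 8536.93×1 = 14766.76 + 26454 + 3698.52 + 8536.93 = 53456.21
link = 54934.37/53456.21 = 1.027652
Link 2023→2024:
ΣP(2024)Q(2023) = 3802.37×3 + 2921.15×11 + 141.70×34 + 7822.79×1 = 11407.11 + 32132.65 + 4817.8 + 7822.79 = 56180.35
ΣP(2023)Q(2023) = 4304.75×3 + 2363.63×11 + 129.83×34 + 9664.85×1 = 12914.25 + 25999.93 + 4414.22 + 9664.85 = 52993.25
link = 56180.35/52993.25 = 1.060142
Link 2024→2025:
ΣP(2025)Q(2024) = 3808.67×4 + 2580.63×10 + 167.16×37 + 7107.51×1 = 15234.68 + 25806.3 + 6184.92 + 7107.51 = 54333.41
ΣP(2024)Q(2024) = 3802.37×4 + 2921.15×10 + 141.70×37 + 7822.79×1 = 15209.48 + 29211.5 + 5242.9 + 7822.79 = 57486.67
link = 54333.41/57486.67 = 0.945148
Chained index = 100 × 1.027652 × 1.060142 × 0.945148 = 102.9698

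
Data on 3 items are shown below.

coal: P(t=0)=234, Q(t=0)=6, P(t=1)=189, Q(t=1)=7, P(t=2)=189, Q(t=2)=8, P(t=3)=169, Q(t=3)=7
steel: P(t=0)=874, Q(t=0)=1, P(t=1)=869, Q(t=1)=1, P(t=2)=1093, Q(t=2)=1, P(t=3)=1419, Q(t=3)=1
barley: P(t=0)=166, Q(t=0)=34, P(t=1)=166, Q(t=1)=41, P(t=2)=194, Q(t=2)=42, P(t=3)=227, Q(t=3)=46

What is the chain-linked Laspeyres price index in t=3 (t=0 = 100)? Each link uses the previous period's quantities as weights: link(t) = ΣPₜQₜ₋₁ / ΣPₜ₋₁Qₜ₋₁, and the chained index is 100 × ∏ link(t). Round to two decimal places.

127.30

Link t=0→t=1:
ΣP(t=1)Q(t=0) = 189×6 + 869×1 + 166×34 = 1134 + 869 + 5644 = 7647
ΣP(t=0)Q(t=0) = 234×6 + 874×1 + 166×34 = 1404 + 874 + 5644 = 7922
link = 7647/7922 = 0.965287
Link t=1→t=2:
ΣP(t=2)Q(t=1) = 189×7 + 1093×1 + 194×41 = 1323 + 1093 + 7954 = 10370
ΣP(t=1)Q(t=1) = 189×7 + 869×1 + 166×41 = 1323 + 869 + 6806 = 8998
link = 10370/8998 = 1.152478
Link t=2→t=3:
ΣP(t=3)Q(t=2) = 169×8 + 1419×1 + 227×42 = 1352 + 1419 + 9534 = 12305
ΣP(t=2)Q(t=2) = 189×8 + 1093×1 + 194×42 = 1512 + 1093 + 8148 = 10753
link = 12305/10753 = 1.144332
Chained index = 100 × 0.965287 × 1.152478 × 1.144332 = 127.3037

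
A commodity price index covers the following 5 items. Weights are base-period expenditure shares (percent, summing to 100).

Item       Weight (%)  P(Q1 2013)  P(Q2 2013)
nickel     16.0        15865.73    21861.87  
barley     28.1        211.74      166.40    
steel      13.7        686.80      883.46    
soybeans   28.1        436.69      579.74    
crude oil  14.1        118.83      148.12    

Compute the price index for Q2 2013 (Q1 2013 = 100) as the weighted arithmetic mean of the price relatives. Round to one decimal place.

116.6

nickel: 16.0 × (21861.87/15865.73) = 16.0 × 1.377930 = 22.0469
barley: 28.1 × (166.40/211.74) = 28.1 × 0.785869 = 22.0829
steel: 13.7 × (883.46/686.80) = 13.7 × 1.286342 = 17.6229
soybeans: 28.1 × (579.74/436.69) = 28.1 × 1.327578 = 37.3049
crude oil: 14.1 × (148.12/118.83) = 14.1 × 1.246487 = 17.5755
Index = Σ wᵢ·(p₁ᵢ/p₀ᵢ) = 22.0469 + 22.0829 + 17.6229 + 37.3049 + 17.5755 = 116.6331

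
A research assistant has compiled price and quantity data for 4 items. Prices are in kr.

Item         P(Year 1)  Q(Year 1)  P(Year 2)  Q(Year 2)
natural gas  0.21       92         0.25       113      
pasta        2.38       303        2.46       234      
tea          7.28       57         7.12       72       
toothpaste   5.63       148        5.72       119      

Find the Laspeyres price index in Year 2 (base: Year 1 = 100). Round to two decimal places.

101.62

Laspeyres price index uses base-period quantities as weights.
ΣP(Year 2)·Q(Year 1) = 0.25×92 + 2.46×303 + 7.12×57 + 5.72×148 = 23 + 745.38 + 405.84 + 846.56 = 2020.78
ΣP(Year 1)·Q(Year 1) = 0.21×92 + 2.38×303 + 7.28×57 + 5.63×148 = 19.32 + 721.14 + 414.96 + 833.24 = 1988.66
Index = 2020.78 / 1988.66 × 100 = 101.6152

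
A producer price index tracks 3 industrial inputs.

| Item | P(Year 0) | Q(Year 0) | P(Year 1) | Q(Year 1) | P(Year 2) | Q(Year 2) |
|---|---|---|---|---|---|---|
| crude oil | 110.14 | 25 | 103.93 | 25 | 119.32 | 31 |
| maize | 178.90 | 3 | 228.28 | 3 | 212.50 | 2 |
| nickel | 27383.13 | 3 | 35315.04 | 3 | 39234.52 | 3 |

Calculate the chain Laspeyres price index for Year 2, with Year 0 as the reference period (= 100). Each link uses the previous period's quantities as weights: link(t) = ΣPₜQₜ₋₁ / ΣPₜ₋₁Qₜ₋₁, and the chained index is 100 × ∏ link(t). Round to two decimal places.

Link Year 0→Year 1:
ΣP(Year 1)Q(Year 0) = 103.93×25 + 228.28×3 + 35315.04×3 = 2598.25 + 684.84 + 105945.12 = 109228.21
ΣP(Year 0)Q(Year 0) = 110.14×25 + 178.90×3 + 27383.13×3 = 2753.5 + 536.7 + 82149.39 = 85439.59
link = 109228.21/85439.59 = 1.278426
Link Year 1→Year 2:
ΣP(Year 2)Q(Year 1) = 119.32×25 + 212.50×3 + 39234.52×3 = 2983 + 637.5 + 117703.56 = 121324.06
ΣP(Year 1)Q(Year 1) = 103.93×25 + 228.28×3 + 35315.04×3 = 2598.25 + 684.84 + 105945.12 = 109228.21
link = 121324.06/109228.21 = 1.110739
Chained index = 100 × 1.278426 × 1.110739 = 141.9998

142.00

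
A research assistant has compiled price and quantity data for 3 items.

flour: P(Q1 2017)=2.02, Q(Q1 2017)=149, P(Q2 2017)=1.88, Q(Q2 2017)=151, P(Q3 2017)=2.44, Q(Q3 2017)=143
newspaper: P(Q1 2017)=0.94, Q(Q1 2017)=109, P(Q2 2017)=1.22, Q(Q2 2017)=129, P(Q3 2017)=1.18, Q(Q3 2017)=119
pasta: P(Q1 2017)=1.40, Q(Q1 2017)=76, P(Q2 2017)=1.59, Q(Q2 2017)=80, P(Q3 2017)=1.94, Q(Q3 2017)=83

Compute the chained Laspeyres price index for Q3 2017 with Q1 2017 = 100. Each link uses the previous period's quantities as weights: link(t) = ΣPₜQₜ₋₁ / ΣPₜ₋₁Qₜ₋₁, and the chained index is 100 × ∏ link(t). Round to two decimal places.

Link Q1 2017→Q2 2017:
ΣP(Q2 2017)Q(Q1 2017) = 1.88×149 + 1.22×109 + 1.59×76 = 280.12 + 132.98 + 120.84 = 533.94
ΣP(Q1 2017)Q(Q1 2017) = 2.02×149 + 0.94×109 + 1.40×76 = 300.98 + 102.46 + 106.4 = 509.84
link = 533.94/509.84 = 1.047270
Link Q2 2017→Q3 2017:
ΣP(Q3 2017)Q(Q2 2017) = 2.44×151 + 1.18×129 + 1.94×80 = 368.44 + 152.22 + 155.2 = 675.86
ΣP(Q2 2017)Q(Q2 2017) = 1.88×151 + 1.22×129 + 1.59×80 = 283.88 + 157.38 + 127.2 = 568.46
link = 675.86/568.46 = 1.188931
Chained index = 100 × 1.047270 × 1.188931 = 124.5132

124.51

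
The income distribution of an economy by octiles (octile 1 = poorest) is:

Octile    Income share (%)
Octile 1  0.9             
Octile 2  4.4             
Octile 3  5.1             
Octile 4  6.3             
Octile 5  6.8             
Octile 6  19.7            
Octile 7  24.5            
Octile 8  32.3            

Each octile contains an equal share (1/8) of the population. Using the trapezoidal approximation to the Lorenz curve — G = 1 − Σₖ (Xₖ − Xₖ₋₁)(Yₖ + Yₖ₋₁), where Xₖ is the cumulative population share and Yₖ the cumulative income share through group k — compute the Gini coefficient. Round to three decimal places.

0.456

Cumulative income shares Yₖ: 0.0090, 0.0530, 0.1040, 0.1670, 0.2350, 0.4320, 0.6770, 1.0000
Σ (Xₖ−Xₖ₋₁)(Yₖ+Yₖ₋₁) = (1/8)(0.0090+0.0000) + (1/8)(0.0530+0.0090) + (1/8)(0.1040+0.0530) + (1/8)(0.1670+0.1040) + (1/8)(0.2350+0.1670) + (1/8)(0.4320+0.2350) + (1/8)(0.6770+0.4320) + (1/8)(1.0000+0.6770)
  = 0.0011 + 0.0078 + 0.0196 + 0.0339 + 0.0503 + 0.0834 + 0.1386 + 0.2096 = 0.5443
G = 1 − 0.5443 = 0.4557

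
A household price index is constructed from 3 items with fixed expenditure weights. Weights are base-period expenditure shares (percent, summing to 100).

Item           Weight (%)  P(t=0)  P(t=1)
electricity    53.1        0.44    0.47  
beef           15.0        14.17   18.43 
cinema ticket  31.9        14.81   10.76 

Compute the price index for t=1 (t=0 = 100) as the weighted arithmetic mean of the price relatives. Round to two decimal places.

99.41

electricity: 53.1 × (0.47/0.44) = 53.1 × 1.068182 = 56.7205
beef: 15.0 × (18.43/14.17) = 15.0 × 1.300635 = 19.5095
cinema ticket: 31.9 × (10.76/14.81) = 31.9 × 0.726536 = 23.1765
Index = Σ wᵢ·(p₁ᵢ/p₀ᵢ) = 56.7205 + 19.5095 + 23.1765 = 99.4065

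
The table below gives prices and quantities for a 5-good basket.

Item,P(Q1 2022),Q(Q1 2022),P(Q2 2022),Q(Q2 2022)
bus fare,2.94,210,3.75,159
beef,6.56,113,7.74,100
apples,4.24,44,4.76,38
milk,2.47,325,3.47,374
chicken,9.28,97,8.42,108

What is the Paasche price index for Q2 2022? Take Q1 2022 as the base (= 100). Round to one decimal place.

Paasche price index uses current-period quantities as weights.
ΣP(Q2 2022)·Q(Q2 2022) = 3.75×159 + 7.74×100 + 4.76×38 + 3.47×374 + 8.42×108 = 596.25 + 774 + 180.88 + 1297.78 + 909.36 = 3758.27
ΣP(Q1 2022)·Q(Q2 2022) = 2.94×159 + 6.56×100 + 4.24×38 + 2.47×374 + 9.28×108 = 467.46 + 656 + 161.12 + 923.78 + 1002.24 = 3210.6
Index = 3758.27 / 3210.6 × 100 = 117.0582

117.1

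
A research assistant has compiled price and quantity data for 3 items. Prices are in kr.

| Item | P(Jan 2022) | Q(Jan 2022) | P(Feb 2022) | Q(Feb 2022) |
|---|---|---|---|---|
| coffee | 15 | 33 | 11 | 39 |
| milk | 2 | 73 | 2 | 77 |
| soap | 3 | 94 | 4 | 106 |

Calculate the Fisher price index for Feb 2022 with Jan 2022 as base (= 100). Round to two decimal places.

95.58

Laspeyres component (base-period weights):
ΣP(Feb 2022)Q(Jan 2022) = 11×33 + 2×73 + 4×94 = 363 + 146 + 376 = 885
ΣP(Jan 2022)Q(Jan 2022) = 15×33 + 2×73 + 3×94 = 495 + 146 + 282 = 923
L = 885 / 923 × 100 = 95.8830
Paasche component (current-period weights):
ΣP(Feb 2022)Q(Feb 2022) = 11×39 + 2×77 + 4×106 = 429 + 154 + 424 = 1007
ΣP(Jan 2022)Q(Feb 2022) = 15×39 + 2×77 + 3×106 = 585 + 154 + 318 = 1057
P = 1007 / 1057 × 100 = 95.2696
Fisher = √(L × P) = √(95.8830 × 95.2696) = 95.5758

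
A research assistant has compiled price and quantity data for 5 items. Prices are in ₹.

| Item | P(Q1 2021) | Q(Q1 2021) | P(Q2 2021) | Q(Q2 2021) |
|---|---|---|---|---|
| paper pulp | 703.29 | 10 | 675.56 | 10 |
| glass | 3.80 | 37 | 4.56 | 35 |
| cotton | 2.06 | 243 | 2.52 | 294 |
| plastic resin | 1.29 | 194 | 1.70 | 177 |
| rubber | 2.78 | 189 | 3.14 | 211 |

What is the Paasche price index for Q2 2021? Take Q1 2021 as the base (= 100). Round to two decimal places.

100.39

Paasche price index uses current-period quantities as weights.
ΣP(Q2 2021)·Q(Q2 2021) = 675.56×10 + 4.56×35 + 2.52×294 + 1.70×177 + 3.14×211 = 6755.6 + 159.6 + 740.88 + 300.9 + 662.54 = 8619.52
ΣP(Q1 2021)·Q(Q2 2021) = 703.29×10 + 3.80×35 + 2.06×294 + 1.29×177 + 2.78×211 = 7032.9 + 133 + 605.64 + 228.33 + 586.58 = 8586.45
Index = 8619.52 / 8586.45 × 100 = 100.3851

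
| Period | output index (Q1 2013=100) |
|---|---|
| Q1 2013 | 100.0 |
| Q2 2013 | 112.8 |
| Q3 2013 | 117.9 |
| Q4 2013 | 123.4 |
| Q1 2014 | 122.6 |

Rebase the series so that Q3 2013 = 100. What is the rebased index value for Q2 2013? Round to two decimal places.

95.67

Rebased(Q2 2013) = 112.8 / 117.9 × 100 = 95.6743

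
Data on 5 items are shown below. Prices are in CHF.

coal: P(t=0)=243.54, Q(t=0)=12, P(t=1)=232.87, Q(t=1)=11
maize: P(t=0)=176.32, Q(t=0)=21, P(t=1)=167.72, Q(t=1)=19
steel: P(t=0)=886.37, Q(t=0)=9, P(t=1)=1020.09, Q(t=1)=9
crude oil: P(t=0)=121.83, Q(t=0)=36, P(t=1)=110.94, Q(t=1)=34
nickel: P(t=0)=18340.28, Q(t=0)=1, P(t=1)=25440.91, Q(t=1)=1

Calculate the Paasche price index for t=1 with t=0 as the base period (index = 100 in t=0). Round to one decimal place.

121.0

Paasche price index uses current-period quantities as weights.
ΣP(t=1)·Q(t=1) = 232.87×11 + 167.72×19 + 1020.09×9 + 110.94×34 + 25440.91×1 = 2561.57 + 3186.68 + 9180.81 + 3771.96 + 25440.91 = 44141.93
ΣP(t=0)·Q(t=1) = 243.54×11 + 176.32×19 + 886.37×9 + 121.83×34 + 18340.28×1 = 2678.94 + 3350.08 + 7977.33 + 4142.22 + 18340.28 = 36488.85
Index = 44141.93 / 36488.85 × 100 = 120.9737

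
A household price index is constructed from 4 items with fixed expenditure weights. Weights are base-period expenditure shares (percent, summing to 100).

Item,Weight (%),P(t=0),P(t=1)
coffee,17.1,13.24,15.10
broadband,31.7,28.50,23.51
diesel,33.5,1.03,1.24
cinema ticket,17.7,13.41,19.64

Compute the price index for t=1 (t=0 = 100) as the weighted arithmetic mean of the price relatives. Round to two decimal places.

coffee: 17.1 × (15.10/13.24) = 17.1 × 1.140483 = 19.5023
broadband: 31.7 × (23.51/28.50) = 31.7 × 0.824912 = 26.1497
diesel: 33.5 × (1.24/1.03) = 33.5 × 1.203883 = 40.3301
cinema ticket: 17.7 × (19.64/13.41) = 17.7 × 1.464579 = 25.9230
Index = Σ wᵢ·(p₁ᵢ/p₀ᵢ) = 19.5023 + 26.1497 + 40.3301 + 25.9230 = 111.9051

111.91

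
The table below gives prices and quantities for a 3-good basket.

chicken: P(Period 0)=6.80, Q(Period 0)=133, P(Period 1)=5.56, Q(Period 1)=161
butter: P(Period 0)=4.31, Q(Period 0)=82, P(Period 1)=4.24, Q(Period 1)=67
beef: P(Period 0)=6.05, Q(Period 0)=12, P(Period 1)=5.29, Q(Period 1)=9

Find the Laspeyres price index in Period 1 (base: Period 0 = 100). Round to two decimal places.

Laspeyres price index uses base-period quantities as weights.
ΣP(Period 1)·Q(Period 0) = 5.56×133 + 4.24×82 + 5.29×12 = 739.48 + 347.68 + 63.48 = 1150.64
ΣP(Period 0)·Q(Period 0) = 6.80×133 + 4.31×82 + 6.05×12 = 904.4 + 353.42 + 72.6 = 1330.42
Index = 1150.64 / 1330.42 × 100 = 86.4870

86.49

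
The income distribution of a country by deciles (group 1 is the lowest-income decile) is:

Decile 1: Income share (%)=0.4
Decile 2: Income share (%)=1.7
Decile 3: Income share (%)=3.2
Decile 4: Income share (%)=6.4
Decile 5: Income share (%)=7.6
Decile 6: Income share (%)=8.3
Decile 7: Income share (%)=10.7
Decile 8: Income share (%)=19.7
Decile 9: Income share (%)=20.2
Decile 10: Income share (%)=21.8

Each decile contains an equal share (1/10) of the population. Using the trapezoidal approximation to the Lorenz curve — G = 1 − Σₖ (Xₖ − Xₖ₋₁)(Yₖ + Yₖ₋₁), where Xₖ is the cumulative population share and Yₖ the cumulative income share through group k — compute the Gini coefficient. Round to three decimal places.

Cumulative income shares Yₖ: 0.0040, 0.0210, 0.0530, 0.1170, 0.1930, 0.2760, 0.3830, 0.5800, 0.7820, 1.0000
Σ (Xₖ−Xₖ₋₁)(Yₖ+Yₖ₋₁) = (1/10)(0.0040+0.0000) + (1/10)(0.0210+0.0040) + (1/10)(0.0530+0.0210) + (1/10)(0.1170+0.0530) + (1/10)(0.1930+0.1170) + (1/10)(0.2760+0.1930) + (1/10)(0.3830+0.2760) + (1/10)(0.5800+0.3830) + (1/10)(0.7820+0.5800) + (1/10)(1.0000+0.7820)
  = 0.0004 + 0.0025 + 0.0074 + 0.0170 + 0.0310 + 0.0469 + 0.0659 + 0.0963 + 0.1362 + 0.1782 = 0.5818
G = 1 − 0.5818 = 0.4182

0.418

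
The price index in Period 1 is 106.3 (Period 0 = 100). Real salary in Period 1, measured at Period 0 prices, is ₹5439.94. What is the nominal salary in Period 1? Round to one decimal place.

5782.7

Nominal = Real × (Index/100) = 5439.94 × (106.3/100)
        = 5439.94 × 1.063 = 5782.6562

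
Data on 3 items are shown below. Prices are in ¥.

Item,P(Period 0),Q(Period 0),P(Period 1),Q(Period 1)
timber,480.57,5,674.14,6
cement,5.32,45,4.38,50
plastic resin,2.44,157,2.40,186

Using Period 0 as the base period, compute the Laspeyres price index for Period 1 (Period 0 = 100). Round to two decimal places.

Laspeyres price index uses base-period quantities as weights.
ΣP(Period 1)·Q(Period 0) = 674.14×5 + 4.38×45 + 2.40×157 = 3370.7 + 197.1 + 376.8 = 3944.6
ΣP(Period 0)·Q(Period 0) = 480.57×5 + 5.32×45 + 2.44×157 = 2402.85 + 239.4 + 383.08 = 3025.33
Index = 3944.6 / 3025.33 × 100 = 130.3858

130.39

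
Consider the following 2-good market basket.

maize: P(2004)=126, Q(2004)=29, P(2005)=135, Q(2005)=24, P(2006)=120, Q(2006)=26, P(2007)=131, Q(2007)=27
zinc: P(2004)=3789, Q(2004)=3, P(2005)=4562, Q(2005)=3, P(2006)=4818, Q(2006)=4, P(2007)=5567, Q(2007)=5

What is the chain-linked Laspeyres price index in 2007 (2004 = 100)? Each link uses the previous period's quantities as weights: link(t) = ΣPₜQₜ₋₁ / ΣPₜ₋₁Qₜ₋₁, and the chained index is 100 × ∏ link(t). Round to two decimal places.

137.59

Link 2004→2005:
ΣP(2005)Q(2004) = 135×29 + 4562×3 = 3915 + 13686 = 17601
ΣP(2004)Q(2004) = 126×29 + 3789×3 = 3654 + 11367 = 15021
link = 17601/15021 = 1.171760
Link 2005→2006:
ΣP(2006)Q(2005) = 120×24 + 4818×3 = 2880 + 14454 = 17334
ΣP(2005)Q(2005) = 135×24 + 4562×3 = 3240 + 13686 = 16926
link = 17334/16926 = 1.024105
Link 2006→2007:
ΣP(2007)Q(2006) = 131×26 + 5567×4 = 3406 + 22268 = 25674
ΣP(2006)Q(2006) = 120×26 + 4818×4 = 3120 + 19272 = 22392
link = 25674/22392 = 1.146570
Chained index = 100 × 1.171760 × 1.024105 × 1.146570 = 137.5890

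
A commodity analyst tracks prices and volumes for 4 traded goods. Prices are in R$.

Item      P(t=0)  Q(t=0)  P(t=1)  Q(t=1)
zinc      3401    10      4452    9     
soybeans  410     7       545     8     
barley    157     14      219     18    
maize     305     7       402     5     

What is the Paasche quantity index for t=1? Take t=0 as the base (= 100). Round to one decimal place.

Paasche quantity index uses current-period prices as weights.
ΣP(t=1)·Q(t=1) = 4452×9 + 545×8 + 219×18 + 402×5 = 40068 + 4360 + 3942 + 2010 = 50380
ΣP(t=1)·Q(t=0) = 4452×10 + 545×7 + 219×14 + 402×7 = 44520 + 3815 + 3066 + 2814 = 54215
Index = 50380 / 54215 × 100 = 92.9263

92.9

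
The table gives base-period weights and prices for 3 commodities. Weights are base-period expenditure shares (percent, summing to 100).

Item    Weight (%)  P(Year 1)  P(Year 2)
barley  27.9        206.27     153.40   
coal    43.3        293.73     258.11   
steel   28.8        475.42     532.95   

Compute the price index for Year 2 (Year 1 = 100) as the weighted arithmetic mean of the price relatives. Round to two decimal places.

91.08

barley: 27.9 × (153.40/206.27) = 27.9 × 0.743685 = 20.7488
coal: 43.3 × (258.11/293.73) = 43.3 × 0.878732 = 38.0491
steel: 28.8 × (532.95/475.42) = 28.8 × 1.121009 = 32.2851
Index = Σ wᵢ·(p₁ᵢ/p₀ᵢ) = 20.7488 + 38.0491 + 32.2851 = 91.0830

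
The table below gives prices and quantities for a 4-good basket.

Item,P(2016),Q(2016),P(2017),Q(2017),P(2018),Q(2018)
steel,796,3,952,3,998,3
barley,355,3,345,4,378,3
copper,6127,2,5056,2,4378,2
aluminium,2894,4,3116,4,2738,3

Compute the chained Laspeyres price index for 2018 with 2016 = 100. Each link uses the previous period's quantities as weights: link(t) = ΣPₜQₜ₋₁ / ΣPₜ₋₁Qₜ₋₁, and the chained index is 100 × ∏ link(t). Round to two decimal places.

Link 2016→2017:
ΣP(2017)Q(2016) = 952×3 + 345×3 + 5056×2 + 3116×4 = 2856 + 1035 + 10112 + 12464 = 26467
ΣP(2016)Q(2016) = 796×3 + 355×3 + 6127×2 + 2894×4 = 2388 + 1065 + 12254 + 11576 = 27283
link = 26467/27283 = 0.970091
Link 2017→2018:
ΣP(2018)Q(2017) = 998×3 + 378×4 + 4378×2 + 2738×4 = 2994 + 1512 + 8756 + 10952 = 24214
ΣP(2017)Q(2017) = 952×3 + 345×4 + 5056×2 + 3116×4 = 2856 + 1380 + 10112 + 12464 = 26812
link = 24214/26812 = 0.903103
Chained index = 100 × 0.970091 × 0.903103 = 87.6092

87.61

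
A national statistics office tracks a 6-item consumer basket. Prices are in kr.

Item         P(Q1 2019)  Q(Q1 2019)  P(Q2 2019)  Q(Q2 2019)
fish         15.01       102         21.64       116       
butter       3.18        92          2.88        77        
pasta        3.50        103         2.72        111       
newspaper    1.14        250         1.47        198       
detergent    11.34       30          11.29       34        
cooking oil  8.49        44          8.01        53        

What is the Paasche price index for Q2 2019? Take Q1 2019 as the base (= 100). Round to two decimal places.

Paasche price index uses current-period quantities as weights.
ΣP(Q2 2019)·Q(Q2 2019) = 21.64×116 + 2.88×77 + 2.72×111 + 1.47×198 + 11.29×34 + 8.01×53 = 2510.24 + 221.76 + 301.92 + 291.06 + 383.86 + 424.53 = 4133.37
ΣP(Q1 2019)·Q(Q2 2019) = 15.01×116 + 3.18×77 + 3.50×111 + 1.14×198 + 11.34×34 + 8.49×53 = 1741.16 + 244.86 + 388.5 + 225.72 + 385.56 + 449.97 = 3435.77
Index = 4133.37 / 3435.77 × 100 = 120.3040

120.30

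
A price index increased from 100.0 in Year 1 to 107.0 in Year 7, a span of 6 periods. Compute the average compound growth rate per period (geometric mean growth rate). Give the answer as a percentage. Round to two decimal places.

Growth factor = (107.0/100.0)^(1/6) = (1.070000)^(1/6) = 1.011340
Growth rate = 1.011340 − 1 = 0.011340 = 1.1340%

1.13%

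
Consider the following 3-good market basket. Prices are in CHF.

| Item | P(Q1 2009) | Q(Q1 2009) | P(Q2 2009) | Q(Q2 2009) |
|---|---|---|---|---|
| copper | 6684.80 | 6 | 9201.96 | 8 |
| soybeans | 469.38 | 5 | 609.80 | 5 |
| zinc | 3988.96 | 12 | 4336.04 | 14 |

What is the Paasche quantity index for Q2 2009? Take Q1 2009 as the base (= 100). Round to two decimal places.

Paasche quantity index uses current-period prices as weights.
ΣP(Q2 2009)·Q(Q2 2009) = 9201.96×8 + 609.80×5 + 4336.04×14 = 73615.68 + 3049 + 60704.56 = 137369.24
ΣP(Q2 2009)·Q(Q1 2009) = 9201.96×6 + 609.80×5 + 4336.04×12 = 55211.76 + 3049 + 52032.48 = 110293.24
Index = 137369.24 / 110293.24 × 100 = 124.5491

124.55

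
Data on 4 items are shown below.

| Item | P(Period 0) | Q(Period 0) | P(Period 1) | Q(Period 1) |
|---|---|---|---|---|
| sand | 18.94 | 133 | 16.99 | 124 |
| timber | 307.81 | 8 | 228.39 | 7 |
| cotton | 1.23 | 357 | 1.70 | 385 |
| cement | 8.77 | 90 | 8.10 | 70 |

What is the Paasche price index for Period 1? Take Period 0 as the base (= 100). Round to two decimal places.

88.13

Paasche price index uses current-period quantities as weights.
ΣP(Period 1)·Q(Period 1) = 16.99×124 + 228.39×7 + 1.70×385 + 8.10×70 = 2106.76 + 1598.73 + 654.5 + 567 = 4926.99
ΣP(Period 0)·Q(Period 1) = 18.94×124 + 307.81×7 + 1.23×385 + 8.77×70 = 2348.56 + 2154.67 + 473.55 + 613.9 = 5590.68
Index = 4926.99 / 5590.68 × 100 = 88.1286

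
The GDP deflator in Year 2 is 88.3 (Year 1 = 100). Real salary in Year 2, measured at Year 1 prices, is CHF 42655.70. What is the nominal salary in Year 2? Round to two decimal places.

Nominal = Real × (Index/100) = 42655.70 × (88.3/100)
        = 42655.70 × 0.883 = 37664.9831

37664.98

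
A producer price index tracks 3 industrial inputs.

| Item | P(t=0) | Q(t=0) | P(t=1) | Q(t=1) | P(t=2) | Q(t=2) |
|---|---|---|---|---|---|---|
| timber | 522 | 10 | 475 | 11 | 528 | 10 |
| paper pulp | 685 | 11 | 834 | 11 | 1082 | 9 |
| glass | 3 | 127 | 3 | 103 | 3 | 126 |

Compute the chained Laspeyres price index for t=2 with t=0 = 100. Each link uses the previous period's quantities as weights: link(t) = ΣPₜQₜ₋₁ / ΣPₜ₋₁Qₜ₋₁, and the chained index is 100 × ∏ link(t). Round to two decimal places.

Link t=0→t=1:
ΣP(t=1)Q(t=0) = 475×10 + 834×11 + 3×127 = 4750 + 9174 + 381 = 14305
ΣP(t=0)Q(t=0) = 522×10 + 685×11 + 3×127 = 5220 + 7535 + 381 = 13136
link = 14305/13136 = 1.088992
Link t=1→t=2:
ΣP(t=2)Q(t=1) = 528×11 + 1082×11 + 3×103 = 5808 + 11902 + 309 = 18019
ΣP(t=1)Q(t=1) = 475×11 + 834×11 + 3×103 = 5225 + 9174 + 309 = 14708
link = 18019/14708 = 1.225116
Chained index = 100 × 1.088992 × 1.225116 = 133.4141

133.41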